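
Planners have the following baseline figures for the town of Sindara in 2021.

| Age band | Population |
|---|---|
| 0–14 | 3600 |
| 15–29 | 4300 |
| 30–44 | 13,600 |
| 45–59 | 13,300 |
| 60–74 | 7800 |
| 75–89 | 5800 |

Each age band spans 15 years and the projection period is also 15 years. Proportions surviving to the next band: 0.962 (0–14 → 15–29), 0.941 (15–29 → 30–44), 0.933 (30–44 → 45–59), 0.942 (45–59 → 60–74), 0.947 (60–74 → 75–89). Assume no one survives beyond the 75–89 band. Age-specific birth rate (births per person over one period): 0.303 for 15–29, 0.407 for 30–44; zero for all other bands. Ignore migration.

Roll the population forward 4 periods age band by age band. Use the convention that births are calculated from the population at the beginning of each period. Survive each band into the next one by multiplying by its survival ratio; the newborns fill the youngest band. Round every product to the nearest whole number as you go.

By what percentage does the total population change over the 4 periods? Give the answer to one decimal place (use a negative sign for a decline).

— Period 1 —
Births: 4300 × 0.303 = 1303  |  13600 × 0.407 = 5535 — total 6838
15–29: 3600 × 0.962 = 3463
30–44: 4300 × 0.941 = 4046
45–59: 13600 × 0.933 = 12689
60–74: 13300 × 0.942 = 12529
75–89: 7800 × 0.947 = 7387
Giving 6838 / 3463 / 4046 / 12689 / 12529 / 7387.
— Period 2 —
Births: 3463 × 0.303 = 1049  |  4046 × 0.407 = 1647 — total 2696
15–29: 6838 × 0.962 = 6578
30–44: 3463 × 0.941 = 3259
45–59: 4046 × 0.933 = 3775
60–74: 12689 × 0.942 = 11953
75–89: 12529 × 0.947 = 11865
Giving 2696 / 6578 / 3259 / 3775 / 11953 / 11865.
— Period 3 —
Births: 6578 × 0.303 = 1993  |  3259 × 0.407 = 1326 — total 3319
15–29: 2696 × 0.962 = 2594
30–44: 6578 × 0.941 = 6190
45–59: 3259 × 0.933 = 3041
60–74: 3775 × 0.942 = 3556
75–89: 11953 × 0.947 = 11319
Giving 3319 / 2594 / 6190 / 3041 / 3556 / 11319.
— Period 4 —
Births: 2594 × 0.303 = 786  |  6190 × 0.407 = 2519 — total 3305
15–29: 3319 × 0.962 = 3193
30–44: 2594 × 0.941 = 2441
45–59: 6190 × 0.933 = 5775
60–74: 3041 × 0.942 = 2865
75–89: 3556 × 0.947 = 3368
Giving 3305 / 3193 / 2441 / 5775 / 2865 / 3368.
Total: 48400 → 20947; change = -27453; percentage change = -56.7%

-56.7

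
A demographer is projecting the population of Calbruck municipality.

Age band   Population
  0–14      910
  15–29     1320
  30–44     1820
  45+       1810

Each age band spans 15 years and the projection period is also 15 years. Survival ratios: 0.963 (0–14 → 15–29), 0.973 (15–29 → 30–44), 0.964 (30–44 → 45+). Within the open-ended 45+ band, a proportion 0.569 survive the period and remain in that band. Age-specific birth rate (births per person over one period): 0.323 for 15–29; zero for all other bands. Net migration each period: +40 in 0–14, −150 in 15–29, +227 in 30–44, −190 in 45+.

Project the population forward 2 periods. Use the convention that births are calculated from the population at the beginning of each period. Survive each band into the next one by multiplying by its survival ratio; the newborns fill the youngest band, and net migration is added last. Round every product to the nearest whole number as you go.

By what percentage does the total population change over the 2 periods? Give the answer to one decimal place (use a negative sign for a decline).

[period 1]
Births: 1320 × 0.323 = 426
15–29: 910 × 0.963 = 876
30–44: 1320 × 0.973 = 1284
45+: 1820 × 0.964 + 1810 × 0.569 = 1754 + 1030 = 2784
Net migration: 0–14 + 40 → 466; 15–29 − 150 → 726; 30–44 + 227 → 1511; 45+ − 190 → 2594
Population now: 0–14=466, 15–29=726, 30–44=1511, 45+=2594
[period 2]
Births: 726 × 0.323 = 234
15–29: 466 × 0.963 = 449
30–44: 726 × 0.973 = 706
45+: 1511 × 0.964 + 2594 × 0.569 = 1457 + 1476 = 2933
Net migration: 0–14 + 40 → 274; 15–29 − 150 → 299; 30–44 + 227 → 933; 45+ − 190 → 2743
Population now: 0–14=274, 15–29=299, 30–44=933, 45+=2743
Total: 5860 → 4249; change = -1611; percentage change = -27.5%

-27.5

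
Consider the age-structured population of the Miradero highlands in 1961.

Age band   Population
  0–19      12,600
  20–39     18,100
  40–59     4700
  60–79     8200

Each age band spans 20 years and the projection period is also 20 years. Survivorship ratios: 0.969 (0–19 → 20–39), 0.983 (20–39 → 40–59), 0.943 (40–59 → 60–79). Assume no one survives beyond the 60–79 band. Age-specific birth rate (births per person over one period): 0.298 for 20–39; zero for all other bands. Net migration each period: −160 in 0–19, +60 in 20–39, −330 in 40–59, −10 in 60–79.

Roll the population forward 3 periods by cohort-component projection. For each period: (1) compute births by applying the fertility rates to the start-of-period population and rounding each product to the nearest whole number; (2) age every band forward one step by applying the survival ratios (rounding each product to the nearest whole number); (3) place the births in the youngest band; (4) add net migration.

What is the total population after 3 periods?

Period 1:
Births: 18100 × 0.298 = 5394
20–39: 12600 × 0.969 = 12209
40–59: 18100 × 0.983 = 17792
60–79: 4700 × 0.943 = 4432
Net migration: 0–19 − 160 → 5234; 20–39 + 60 → 12269; 40–59 − 330 → 17462; 60–79 − 10 → 4422
→ [5234, 12269, 17462, 4422]
Period 2:
Births: 12269 × 0.298 = 3656
20–39: 5234 × 0.969 = 5072
40–59: 12269 × 0.983 = 12060
60–79: 17462 × 0.943 = 16467
Net migration: 0–19 − 160 → 3496; 20–39 + 60 → 5132; 40–59 − 330 → 11730; 60–79 − 10 → 16457
→ [3496, 5132, 11730, 16457]
Period 3:
Births: 5132 × 0.298 = 1529
20–39: 3496 × 0.969 = 3388
40–59: 5132 × 0.983 = 5045
60–79: 11730 × 0.943 = 11061
Net migration: 0–19 − 160 → 1369; 20–39 + 60 → 3448; 40–59 − 330 → 4715; 60–79 − 10 → 11051
→ [1369, 3448, 4715, 11051]
Total after period 3: 1369 + 3448 + 4715 + 11051 = 20583

20583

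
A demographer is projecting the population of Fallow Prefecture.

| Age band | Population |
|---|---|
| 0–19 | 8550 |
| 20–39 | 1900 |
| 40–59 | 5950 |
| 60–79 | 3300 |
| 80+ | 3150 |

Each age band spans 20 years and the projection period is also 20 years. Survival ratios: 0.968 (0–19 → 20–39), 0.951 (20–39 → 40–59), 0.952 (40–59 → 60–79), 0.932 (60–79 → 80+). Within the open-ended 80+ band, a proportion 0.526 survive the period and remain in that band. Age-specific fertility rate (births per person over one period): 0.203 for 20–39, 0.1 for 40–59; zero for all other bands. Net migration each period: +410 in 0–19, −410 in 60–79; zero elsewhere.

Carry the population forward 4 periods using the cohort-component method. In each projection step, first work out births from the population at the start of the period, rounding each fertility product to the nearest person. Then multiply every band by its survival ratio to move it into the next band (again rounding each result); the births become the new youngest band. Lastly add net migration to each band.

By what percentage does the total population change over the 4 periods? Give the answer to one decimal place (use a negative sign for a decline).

-36.1

— Period 1 —
Births: 1900 * 0.203 = 386  |  5950 * 0.1 = 595 — total 981
20–39: 8550 * 0.968 = 8276
40–59: 1900 * 0.951 = 1807
60–79: 5950 * 0.952 = 5664
80+: 3300 * 0.932 + 3150 * 0.526 = 3076 + 1657 = 4733
Net migration: 0–19 + 410 → 1391; 60–79 − 410 → 5254
Giving 1391 / 8276 / 1807 / 5254 / 4733.
— Period 2 —
Births: 8276 * 0.203 = 1680  |  1807 * 0.1 = 181 — total 1861
20–39: 1391 * 0.968 = 1346
40–59: 8276 * 0.951 = 7870
60–79: 1807 * 0.952 = 1720
80+: 5254 * 0.932 + 4733 * 0.526 = 4897 + 2490 = 7387
Net migration: 0–19 + 410 → 2271; 60–79 − 410 → 1310
Giving 2271 / 1346 / 7870 / 1310 / 7387.
— Period 3 —
Births: 1346 * 0.203 = 273  |  7870 * 0.1 = 787 — total 1060
20–39: 2271 * 0.968 = 2198
40–59: 1346 * 0.951 = 1280
60–79: 7870 * 0.952 = 7492
80+: 1310 * 0.932 + 7387 * 0.526 = 1221 + 3886 = 5107
Net migration: 0–19 + 410 → 1470; 60–79 − 410 → 7082
Giving 1470 / 2198 / 1280 / 7082 / 5107.
— Period 4 —
Births: 2198 * 0.203 = 446  |  1280 * 0.1 = 128 — total 574
20–39: 1470 * 0.968 = 1423
40–59: 2198 * 0.951 = 2090
60–79: 1280 * 0.952 = 1219
80+: 7082 * 0.932 + 5107 * 0.526 = 6600 + 2686 = 9286
Net migration: 0–19 + 410 → 984; 60–79 − 410 → 809
Giving 984 / 1423 / 2090 / 809 / 9286.
Total: 22850 → 14592; change = -8258; percentage change = -36.1%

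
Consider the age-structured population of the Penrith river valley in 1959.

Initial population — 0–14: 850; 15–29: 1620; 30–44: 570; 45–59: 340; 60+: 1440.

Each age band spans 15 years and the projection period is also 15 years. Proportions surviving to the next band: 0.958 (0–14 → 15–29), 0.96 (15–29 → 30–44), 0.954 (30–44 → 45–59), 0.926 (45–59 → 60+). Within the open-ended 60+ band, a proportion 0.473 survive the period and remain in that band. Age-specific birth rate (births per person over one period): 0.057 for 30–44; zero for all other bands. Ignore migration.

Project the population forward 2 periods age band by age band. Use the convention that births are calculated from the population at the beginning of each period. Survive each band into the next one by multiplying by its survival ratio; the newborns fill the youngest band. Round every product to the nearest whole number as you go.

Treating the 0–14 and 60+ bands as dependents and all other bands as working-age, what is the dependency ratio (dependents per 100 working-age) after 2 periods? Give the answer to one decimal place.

Period 1:
Births: 570 × 0.057 = 32
15–29: 850 × 0.958 = 814
30–44: 1620 × 0.96 = 1555
45–59: 570 × 0.954 = 544
60+: 340 × 0.926 + 1440 × 0.473 = 315 + 681 = 996
→ [32, 814, 1555, 544, 996]
Period 2:
Births: 1555 × 0.057 = 89
15–29: 32 × 0.958 = 31
30–44: 814 × 0.96 = 781
45–59: 1555 × 0.954 = 1483
60+: 544 × 0.926 + 996 × 0.473 = 504 + 471 = 975
→ [89, 31, 781, 1483, 975]
Dependents (band 0–14 + band 60+) = 89 + 975 = 1064; working-age = 2295; ratio = 1064/2295 × 100 = 46.4

46.4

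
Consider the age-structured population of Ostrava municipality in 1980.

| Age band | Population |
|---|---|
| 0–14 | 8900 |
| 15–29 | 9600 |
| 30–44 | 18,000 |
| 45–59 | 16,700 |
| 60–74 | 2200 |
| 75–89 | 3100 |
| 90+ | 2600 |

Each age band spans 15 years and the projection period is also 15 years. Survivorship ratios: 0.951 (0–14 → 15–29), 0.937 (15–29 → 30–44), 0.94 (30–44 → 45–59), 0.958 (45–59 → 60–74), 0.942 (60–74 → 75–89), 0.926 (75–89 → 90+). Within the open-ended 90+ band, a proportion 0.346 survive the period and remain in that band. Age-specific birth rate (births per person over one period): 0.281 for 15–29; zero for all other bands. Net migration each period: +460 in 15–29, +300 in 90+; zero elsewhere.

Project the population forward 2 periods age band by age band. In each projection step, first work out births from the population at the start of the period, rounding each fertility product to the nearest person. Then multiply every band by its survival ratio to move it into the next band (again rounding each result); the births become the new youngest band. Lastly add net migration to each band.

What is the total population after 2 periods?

Period 1.
Births: 9600 * 0.281 = 2698
15–29: 8900 * 0.951 = 8464
30–44: 9600 * 0.937 = 8995
45–59: 18000 * 0.94 = 16920
60–74: 16700 * 0.958 = 15999
75–89: 2200 * 0.942 = 2072
90+: 3100 * 0.926 + 2600 * 0.346 = 2871 + 900 = 3771
Net migration: 15–29 + 460 → 8924; 90+ + 300 → 4071
End of period: [2698, 8924, 8995, 16920, 15999, 2072, 4071]
Period 2.
Births: 8924 * 0.281 = 2508
15–29: 2698 * 0.951 = 2566
30–44: 8924 * 0.937 = 8362
45–59: 8995 * 0.94 = 8455
60–74: 16920 * 0.958 = 16209
75–89: 15999 * 0.942 = 15071
90+: 2072 * 0.926 + 4071 * 0.346 = 1919 + 1409 = 3328
Net migration: 15–29 + 460 → 3026; 90+ + 300 → 3628
End of period: [2508, 3026, 8362, 8455, 16209, 15071, 3628]
Total after period 2: 2508 + 3026 + 8362 + 8455 + 16209 + 15071 + 3628 = 57259

57259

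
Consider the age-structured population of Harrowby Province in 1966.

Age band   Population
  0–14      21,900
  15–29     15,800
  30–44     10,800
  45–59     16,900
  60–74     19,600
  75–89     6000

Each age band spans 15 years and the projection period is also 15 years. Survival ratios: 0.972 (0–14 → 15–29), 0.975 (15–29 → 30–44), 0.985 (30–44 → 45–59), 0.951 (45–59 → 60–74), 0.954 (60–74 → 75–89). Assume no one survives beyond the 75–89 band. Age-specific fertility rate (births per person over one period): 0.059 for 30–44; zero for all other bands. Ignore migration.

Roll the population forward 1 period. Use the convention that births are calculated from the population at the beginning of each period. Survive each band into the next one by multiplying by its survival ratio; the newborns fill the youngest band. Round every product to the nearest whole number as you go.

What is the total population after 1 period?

82737

(Bands numbered youngest = 1 to oldest = 6.)
Period 1.
Births: 10800 × 0.059 = 637
Band 2: 21900 × 0.972 = 21287
Band 3: 15800 × 0.975 = 15405
Band 4: 10800 × 0.985 = 10638
Band 5: 16900 × 0.951 = 16072
Band 6: 19600 × 0.954 = 18698
Population now: 0–14=637, 15–29=21287, 30–44=15405, 45–59=10638, 60–74=16072, 75–89=18698
Total after period 1: 637 + 21287 + 15405 + 10638 + 16072 + 18698 = 82737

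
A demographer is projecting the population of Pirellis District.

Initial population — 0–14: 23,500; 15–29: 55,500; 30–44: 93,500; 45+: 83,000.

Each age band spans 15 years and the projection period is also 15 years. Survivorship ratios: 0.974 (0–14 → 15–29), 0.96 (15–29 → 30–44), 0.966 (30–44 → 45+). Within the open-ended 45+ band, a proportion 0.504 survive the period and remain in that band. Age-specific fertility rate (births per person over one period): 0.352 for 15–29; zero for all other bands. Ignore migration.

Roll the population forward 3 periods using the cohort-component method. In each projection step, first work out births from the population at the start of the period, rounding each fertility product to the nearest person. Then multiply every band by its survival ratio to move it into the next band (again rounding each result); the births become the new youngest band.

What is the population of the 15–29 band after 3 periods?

— Period 1 —
Births: 55500 × 0.352 = 19536
15–29: 23500 × 0.974 = 22889
30–44: 55500 × 0.96 = 53280
45+: 93500 × 0.966 + 83000 × 0.504 = 90321 + 41832 = 132153
Giving 19536 / 22889 / 53280 / 132153.
— Period 2 —
Births: 22889 × 0.352 = 8057
15–29: 19536 × 0.974 = 19028
30–44: 22889 × 0.96 = 21973
45+: 53280 × 0.966 + 132153 × 0.504 = 51468 + 66605 = 118073
Giving 8057 / 19028 / 21973 / 118073.
— Period 3 —
Births: 19028 × 0.352 = 6698
15–29: 8057 × 0.974 = 7848
30–44: 19028 × 0.96 = 18267
45+: 21973 × 0.966 + 118073 × 0.504 = 21226 + 59509 = 80735
Giving 6698 / 7848 / 18267 / 80735.

7848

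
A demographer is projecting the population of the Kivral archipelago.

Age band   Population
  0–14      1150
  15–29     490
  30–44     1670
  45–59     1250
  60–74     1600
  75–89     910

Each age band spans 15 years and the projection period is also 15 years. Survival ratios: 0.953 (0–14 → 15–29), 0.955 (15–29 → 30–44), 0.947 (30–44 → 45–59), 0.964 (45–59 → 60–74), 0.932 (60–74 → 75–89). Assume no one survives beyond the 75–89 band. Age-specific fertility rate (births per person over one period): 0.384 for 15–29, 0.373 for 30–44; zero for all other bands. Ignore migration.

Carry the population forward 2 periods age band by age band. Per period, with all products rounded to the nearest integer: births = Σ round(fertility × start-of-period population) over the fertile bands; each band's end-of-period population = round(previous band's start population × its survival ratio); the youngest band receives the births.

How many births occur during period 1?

811

Period 1:
Births: 490 × 0.384 = 188 ; 1670 × 0.373 = 623 → total 811
15–29: 1150 × 0.953 = 1096
30–44: 490 × 0.955 = 468
45–59: 1670 × 0.947 = 1581
60–74: 1250 × 0.964 = 1205
75–89: 1600 × 0.932 = 1491
Giving 811 / 1096 / 468 / 1581 / 1205 / 1491.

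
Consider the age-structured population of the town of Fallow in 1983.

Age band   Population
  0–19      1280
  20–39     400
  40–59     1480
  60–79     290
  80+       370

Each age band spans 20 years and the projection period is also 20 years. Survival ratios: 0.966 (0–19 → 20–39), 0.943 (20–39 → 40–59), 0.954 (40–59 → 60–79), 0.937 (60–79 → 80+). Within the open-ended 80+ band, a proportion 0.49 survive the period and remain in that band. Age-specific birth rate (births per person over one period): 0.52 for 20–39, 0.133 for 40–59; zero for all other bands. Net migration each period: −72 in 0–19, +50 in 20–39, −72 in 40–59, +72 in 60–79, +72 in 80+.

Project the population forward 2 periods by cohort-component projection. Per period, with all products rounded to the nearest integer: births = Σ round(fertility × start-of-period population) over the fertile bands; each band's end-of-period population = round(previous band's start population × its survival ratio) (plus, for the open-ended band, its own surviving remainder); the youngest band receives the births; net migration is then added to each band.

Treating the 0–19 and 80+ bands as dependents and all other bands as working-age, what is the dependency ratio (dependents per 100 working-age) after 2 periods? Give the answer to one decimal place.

(Bands numbered youngest = 1 to oldest = 5.)
Period 1.
Births: 400 * 0.52 = 208, 1480 * 0.133 = 197 — total 405
Band 2: 1280 * 0.966 = 1236
Band 3: 400 * 0.943 = 377
Band 4: 1480 * 0.954 = 1412
Band 5: 290 * 0.937 + 370 * 0.49 = 272 + 181 = 453
Net migration: Band 1 − 72 → 333; Band 2 + 50 → 1286; Band 3 − 72 → 305; Band 4 + 72 → 1484; Band 5 + 72 → 525
→ [333, 1286, 305, 1484, 525]
Period 2.
Births: 1286 * 0.52 = 669, 305 * 0.133 = 41 — total 710
Band 2: 333 * 0.966 = 322
Band 3: 1286 * 0.943 = 1213
Band 4: 305 * 0.954 = 291
Band 5: 1484 * 0.937 + 525 * 0.49 = 1391 + 257 = 1648
Net migration: Band 1 − 72 → 638; Band 2 + 50 → 372; Band 3 − 72 → 1141; Band 4 + 72 → 363; Band 5 + 72 → 1720
→ [638, 372, 1141, 363, 1720]
Dependents (band 0–19 + band 80+) = 638 + 1720 = 2358; working-age = 1876; ratio = 2358/1876 × 100 = 125.7

125.7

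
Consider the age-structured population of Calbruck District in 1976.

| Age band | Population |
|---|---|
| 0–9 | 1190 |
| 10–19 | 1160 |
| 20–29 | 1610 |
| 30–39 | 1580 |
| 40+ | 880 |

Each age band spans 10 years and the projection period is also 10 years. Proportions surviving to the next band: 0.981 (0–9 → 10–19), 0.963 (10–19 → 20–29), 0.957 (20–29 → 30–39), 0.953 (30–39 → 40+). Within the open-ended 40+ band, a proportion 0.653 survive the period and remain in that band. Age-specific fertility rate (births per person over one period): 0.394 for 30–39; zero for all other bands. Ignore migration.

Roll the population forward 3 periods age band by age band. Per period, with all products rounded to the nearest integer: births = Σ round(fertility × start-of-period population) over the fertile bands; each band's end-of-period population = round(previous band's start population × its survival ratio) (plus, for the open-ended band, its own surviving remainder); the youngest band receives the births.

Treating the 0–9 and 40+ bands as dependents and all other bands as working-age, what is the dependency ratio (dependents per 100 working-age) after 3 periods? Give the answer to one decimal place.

145.5

— Period 1 —
Births: 1580 * 0.394 = 623
10–19: 1190 * 0.981 = 1167
20–29: 1160 * 0.963 = 1117
30–39: 1610 * 0.957 = 1541
40+: 1580 * 0.953 + 880 * 0.653 = 1506 + 575 = 2081
Giving 623 / 1167 / 1117 / 1541 / 2081.
— Period 2 —
Births: 1541 * 0.394 = 607
10–19: 623 * 0.981 = 611
20–29: 1167 * 0.963 = 1124
30–39: 1117 * 0.957 = 1069
40+: 1541 * 0.953 + 2081 * 0.653 = 1469 + 1359 = 2828
Giving 607 / 611 / 1124 / 1069 / 2828.
— Period 3 —
Births: 1069 * 0.394 = 421
10–19: 607 * 0.981 = 595
20–29: 611 * 0.963 = 588
30–39: 1124 * 0.957 = 1076
40+: 1069 * 0.953 + 2828 * 0.653 = 1019 + 1847 = 2866
Giving 421 / 595 / 588 / 1076 / 2866.
Dependents (band 0–9 + band 40+) = 421 + 2866 = 3287; working-age = 2259; ratio = 3287/2259 × 100 = 145.5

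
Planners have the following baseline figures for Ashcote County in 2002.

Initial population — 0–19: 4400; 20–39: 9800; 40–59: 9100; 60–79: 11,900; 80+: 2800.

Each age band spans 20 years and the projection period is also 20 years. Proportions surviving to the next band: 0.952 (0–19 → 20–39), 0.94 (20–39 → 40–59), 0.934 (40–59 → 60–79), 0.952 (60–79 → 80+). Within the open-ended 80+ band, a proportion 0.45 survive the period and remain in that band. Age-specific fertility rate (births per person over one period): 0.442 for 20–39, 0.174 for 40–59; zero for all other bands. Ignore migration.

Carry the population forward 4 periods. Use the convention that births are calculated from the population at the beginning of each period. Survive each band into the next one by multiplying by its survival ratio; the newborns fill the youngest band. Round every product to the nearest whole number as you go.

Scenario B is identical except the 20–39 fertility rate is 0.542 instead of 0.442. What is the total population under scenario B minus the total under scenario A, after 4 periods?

2907

Numbering the bands 1..5 from youngest to oldest:
— Period 1 —
Births: 9800 * 0.442 = 4332  |  9100 * 0.174 = 1583 ⇒ total 5915
Band 2: 4400 * 0.952 = 4189
Band 3: 9800 * 0.94 = 9212
Band 4: 9100 * 0.934 = 8499
Band 5: 11900 * 0.952 + 2800 * 0.45 = 11329 + 1260 = 12589
→ [5915, 4189, 9212, 8499, 12589]
— Period 2 —
Births: 4189 * 0.442 = 1852  |  9212 * 0.174 = 1603 ⇒ total 3455
Band 2: 5915 * 0.952 = 5631
Band 3: 4189 * 0.94 = 3938
Band 4: 9212 * 0.934 = 8604
Band 5: 8499 * 0.952 + 12589 * 0.45 = 8091 + 5665 = 13756
→ [3455, 5631, 3938, 8604, 13756]
— Period 3 —
Births: 5631 * 0.442 = 2489  |  3938 * 0.174 = 685 ⇒ total 3174
Band 2: 3455 * 0.952 = 3289
Band 3: 5631 * 0.94 = 5293
Band 4: 3938 * 0.934 = 3678
Band 5: 8604 * 0.952 + 13756 * 0.45 = 8191 + 6190 = 14381
→ [3174, 3289, 5293, 3678, 14381]
— Period 4 —
Births: 3289 * 0.442 = 1454  |  5293 * 0.174 = 921 ⇒ total 2375
Band 2: 3174 * 0.952 = 3022
Band 3: 3289 * 0.94 = 3092
Band 4: 5293 * 0.934 = 4944
Band 5: 3678 * 0.952 + 14381 * 0.45 = 3501 + 6471 = 9972
→ [2375, 3022, 3092, 4944, 9972]
Scenario A total after 4 periods: 23405
Scenario B projection —
— Period 1 —
Births: 9800 * 0.542 = 5312  |  9100 * 0.174 = 1583 ⇒ total 6895
Band 2: 4400 * 0.952 = 4189
Band 3: 9800 * 0.94 = 9212
Band 4: 9100 * 0.934 = 8499
Band 5: 11900 * 0.952 + 2800 * 0.45 = 11329 + 1260 = 12589
→ [6895, 4189, 9212, 8499, 12589]
— Period 2 —
Births: 4189 * 0.542 = 2270  |  9212 * 0.174 = 1603 ⇒ total 3873
Band 2: 6895 * 0.952 = 6564
Band 3: 4189 * 0.94 = 3938
Band 4: 9212 * 0.934 = 8604
Band 5: 8499 * 0.952 + 12589 * 0.45 = 8091 + 5665 = 13756
→ [3873, 6564, 3938, 8604, 13756]
— Period 3 —
Births: 6564 * 0.542 = 3558  |  3938 * 0.174 = 685 ⇒ total 4243
Band 2: 3873 * 0.952 = 3687
Band 3: 6564 * 0.94 = 6170
Band 4: 3938 * 0.934 = 3678
Band 5: 8604 * 0.952 + 13756 * 0.45 = 8191 + 6190 = 14381
→ [4243, 3687, 6170, 3678, 14381]
— Period 4 —
Births: 3687 * 0.542 = 1998  |  6170 * 0.174 = 1074 ⇒ total 3072
Band 2: 4243 * 0.952 = 4039
Band 3: 3687 * 0.94 = 3466
Band 4: 6170 * 0.934 = 5763
Band 5: 3678 * 0.952 + 14381 * 0.45 = 3501 + 6471 = 9972
→ [3072, 4039, 3466, 5763, 9972]
Scenario B total after 4 periods: 26312
Difference B − A = 26312 − 23405 = 2907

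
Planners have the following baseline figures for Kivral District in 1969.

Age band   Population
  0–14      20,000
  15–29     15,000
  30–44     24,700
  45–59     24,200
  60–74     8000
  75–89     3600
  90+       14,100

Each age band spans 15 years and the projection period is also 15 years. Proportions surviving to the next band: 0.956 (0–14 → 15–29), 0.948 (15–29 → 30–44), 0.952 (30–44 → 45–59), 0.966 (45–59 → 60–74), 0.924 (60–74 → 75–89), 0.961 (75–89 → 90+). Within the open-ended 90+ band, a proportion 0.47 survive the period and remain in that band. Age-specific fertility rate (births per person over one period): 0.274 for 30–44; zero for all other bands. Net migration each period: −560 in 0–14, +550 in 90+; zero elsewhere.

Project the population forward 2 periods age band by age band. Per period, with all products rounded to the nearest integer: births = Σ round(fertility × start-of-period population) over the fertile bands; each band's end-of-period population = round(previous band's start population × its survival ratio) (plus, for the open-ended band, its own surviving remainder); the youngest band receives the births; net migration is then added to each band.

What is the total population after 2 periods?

97902

[period 1]
Births: 24700 * 0.274 = 6768
15–29: 20000 * 0.956 = 19120
30–44: 15000 * 0.948 = 14220
45–59: 24700 * 0.952 = 23514
60–74: 24200 * 0.966 = 23377
75–89: 8000 * 0.924 = 7392
90+: 3600 * 0.961 + 14100 * 0.47 = 3460 + 6627 = 10087
Net migration: 0–14 − 560 → 6208; 90+ + 550 → 10637
Giving 6208 / 19120 / 14220 / 23514 / 23377 / 7392 / 10637.
[period 2]
Births: 14220 * 0.274 = 3896
15–29: 6208 * 0.956 = 5935
30–44: 19120 * 0.948 = 18126
45–59: 14220 * 0.952 = 13537
60–74: 23514 * 0.966 = 22715
75–89: 23377 * 0.924 = 21600
90+: 7392 * 0.961 + 10637 * 0.47 = 7104 + 4999 = 12103
Net migration: 0–14 − 560 → 3336; 90+ + 550 → 12653
Giving 3336 / 5935 / 18126 / 13537 / 22715 / 21600 / 12653.
Total after period 2: 3336 + 5935 + 18126 + 13537 + 22715 + 21600 + 12653 = 97902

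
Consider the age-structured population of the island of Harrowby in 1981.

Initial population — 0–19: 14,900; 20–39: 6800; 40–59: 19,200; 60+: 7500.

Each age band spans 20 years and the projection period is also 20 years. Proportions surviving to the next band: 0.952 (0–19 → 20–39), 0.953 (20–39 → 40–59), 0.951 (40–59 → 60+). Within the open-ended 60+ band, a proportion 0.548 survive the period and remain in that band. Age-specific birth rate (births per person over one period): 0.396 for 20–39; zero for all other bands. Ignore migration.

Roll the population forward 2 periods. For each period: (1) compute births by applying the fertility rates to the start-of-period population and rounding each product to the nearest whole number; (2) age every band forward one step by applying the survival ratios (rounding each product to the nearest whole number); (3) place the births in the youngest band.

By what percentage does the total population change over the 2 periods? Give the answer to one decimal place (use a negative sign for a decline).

Let band 1 be 0–19 through band 4 = 60+.
Period 1:
Births: 6800 × 0.396 = 2693
Band 2: 14900 × 0.952 = 14185
Band 3: 6800 × 0.953 = 6480
Band 4: 19200 × 0.951 + 7500 × 0.548 = 18259 + 4110 = 22369
Giving 2693 / 14185 / 6480 / 22369.
Period 2:
Births: 14185 × 0.396 = 5617
Band 2: 2693 × 0.952 = 2564
Band 3: 14185 × 0.953 = 13518
Band 4: 6480 × 0.951 + 22369 × 0.548 = 6162 + 12258 = 18420
Giving 5617 / 2564 / 13518 / 18420.
Total: 48400 → 40119; change = -8281; percentage change = -17.1%

-17.1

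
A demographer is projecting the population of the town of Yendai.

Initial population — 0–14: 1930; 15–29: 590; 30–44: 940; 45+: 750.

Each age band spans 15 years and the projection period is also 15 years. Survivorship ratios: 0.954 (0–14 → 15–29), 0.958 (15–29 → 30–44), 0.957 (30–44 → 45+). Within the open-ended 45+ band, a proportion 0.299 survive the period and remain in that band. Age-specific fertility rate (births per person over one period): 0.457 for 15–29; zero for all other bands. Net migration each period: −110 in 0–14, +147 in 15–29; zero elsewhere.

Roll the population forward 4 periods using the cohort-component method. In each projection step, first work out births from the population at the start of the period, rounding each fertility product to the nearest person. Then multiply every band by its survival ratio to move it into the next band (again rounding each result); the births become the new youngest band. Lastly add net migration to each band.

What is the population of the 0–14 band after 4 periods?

Numbering the bands 1..4 from youngest to oldest:
Period 1:
Births: 590 * 0.457 = 270
Band 2: 1930 * 0.954 = 1841
Band 3: 590 * 0.958 = 565
Band 4: 940 * 0.957 + 750 * 0.299 = 900 + 224 = 1124
Net migration: Band 1 − 110 → 160; Band 2 + 147 → 1988
→ [160, 1988, 565, 1124]
Period 2:
Births: 1988 * 0.457 = 909
Band 2: 160 * 0.954 = 153
Band 3: 1988 * 0.958 = 1905
Band 4: 565 * 0.957 + 1124 * 0.299 = 541 + 336 = 877
Net migration: Band 1 − 110 → 799; Band 2 + 147 → 300
→ [799, 300, 1905, 877]
Period 3:
Births: 300 * 0.457 = 137
Band 2: 799 * 0.954 = 762
Band 3: 300 * 0.958 = 287
Band 4: 1905 * 0.957 + 877 * 0.299 = 1823 + 262 = 2085
Net migration: Band 1 − 110 → 27; Band 2 + 147 → 909
→ [27, 909, 287, 2085]
Period 4:
Births: 909 * 0.457 = 415
Band 2: 27 * 0.954 = 26
Band 3: 909 * 0.958 = 871
Band 4: 287 * 0.957 + 2085 * 0.299 = 275 + 623 = 898
Net migration: Band 1 − 110 → 305; Band 2 + 147 → 173
→ [305, 173, 871, 898]

305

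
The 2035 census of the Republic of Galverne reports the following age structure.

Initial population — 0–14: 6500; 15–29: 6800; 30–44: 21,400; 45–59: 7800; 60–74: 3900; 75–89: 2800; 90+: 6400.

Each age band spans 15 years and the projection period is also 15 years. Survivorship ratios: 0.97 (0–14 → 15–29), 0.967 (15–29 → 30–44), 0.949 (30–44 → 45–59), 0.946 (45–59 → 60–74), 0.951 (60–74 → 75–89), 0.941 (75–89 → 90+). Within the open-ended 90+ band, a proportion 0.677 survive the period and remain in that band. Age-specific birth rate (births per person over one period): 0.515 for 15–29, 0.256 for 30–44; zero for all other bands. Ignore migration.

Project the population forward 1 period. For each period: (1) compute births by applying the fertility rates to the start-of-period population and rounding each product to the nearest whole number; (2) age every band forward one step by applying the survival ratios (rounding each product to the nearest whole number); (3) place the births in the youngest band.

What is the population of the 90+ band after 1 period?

6968

Period 1.
Births: 6800 × 0.515 = 3502, 21400 × 0.256 = 5478 — total 8980
15–29: 6500 × 0.97 = 6305
30–44: 6800 × 0.967 = 6576
45–59: 21400 × 0.949 = 20309
60–74: 7800 × 0.946 = 7379
75–89: 3900 × 0.951 = 3709
90+: 2800 × 0.941 + 6400 × 0.677 = 2635 + 4333 = 6968
End of period: [8980, 6305, 6576, 20309, 7379, 3709, 6968]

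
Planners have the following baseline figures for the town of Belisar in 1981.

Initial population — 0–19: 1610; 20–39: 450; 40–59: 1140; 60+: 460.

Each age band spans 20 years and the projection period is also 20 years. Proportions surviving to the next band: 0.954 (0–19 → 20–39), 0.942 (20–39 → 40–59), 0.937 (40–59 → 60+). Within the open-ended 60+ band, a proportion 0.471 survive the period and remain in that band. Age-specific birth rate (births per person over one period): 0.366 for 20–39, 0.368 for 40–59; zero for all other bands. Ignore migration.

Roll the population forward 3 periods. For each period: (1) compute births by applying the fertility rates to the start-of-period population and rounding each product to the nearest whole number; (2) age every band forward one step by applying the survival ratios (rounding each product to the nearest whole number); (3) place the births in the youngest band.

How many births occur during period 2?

Numbering the bands 1..4 from youngest to oldest:
Period 1.
Births: 450 × 0.366 = 165 ; 1140 × 0.368 = 420 → total 585
Band 2: 1610 × 0.954 = 1536
Band 3: 450 × 0.942 = 424
Band 4: 1140 × 0.937 + 460 × 0.471 = 1068 + 217 = 1285
Giving 585 / 1536 / 424 / 1285.
Period 2.
Births: 1536 × 0.366 = 562 ; 424 × 0.368 = 156 → total 718
Band 2: 585 × 0.954 = 558
Band 3: 1536 × 0.942 = 1447
Band 4: 424 × 0.937 + 1285 × 0.471 = 397 + 605 = 1002
Giving 718 / 558 / 1447 / 1002.

718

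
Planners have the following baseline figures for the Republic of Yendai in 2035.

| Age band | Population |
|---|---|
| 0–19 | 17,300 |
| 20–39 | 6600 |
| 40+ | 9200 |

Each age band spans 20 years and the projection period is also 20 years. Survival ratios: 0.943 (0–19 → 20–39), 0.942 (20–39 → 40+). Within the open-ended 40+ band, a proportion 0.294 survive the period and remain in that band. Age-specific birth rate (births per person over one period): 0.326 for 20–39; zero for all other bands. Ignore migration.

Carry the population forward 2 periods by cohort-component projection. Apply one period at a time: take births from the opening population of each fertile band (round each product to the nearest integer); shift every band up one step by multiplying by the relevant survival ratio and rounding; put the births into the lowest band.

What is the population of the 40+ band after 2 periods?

17991

Period 1.
Births: 6600 × 0.326 = 2152
20–39: 17300 × 0.943 = 16314
40+: 6600 × 0.942 + 9200 × 0.294 = 6217 + 2705 = 8922
Population now: 0–19=2152, 20–39=16314, 40+=8922
Period 2.
Births: 16314 × 0.326 = 5318
20–39: 2152 × 0.943 = 2029
40+: 16314 × 0.942 + 8922 × 0.294 = 15368 + 2623 = 17991
Population now: 0–19=5318, 20–39=2029, 40+=17991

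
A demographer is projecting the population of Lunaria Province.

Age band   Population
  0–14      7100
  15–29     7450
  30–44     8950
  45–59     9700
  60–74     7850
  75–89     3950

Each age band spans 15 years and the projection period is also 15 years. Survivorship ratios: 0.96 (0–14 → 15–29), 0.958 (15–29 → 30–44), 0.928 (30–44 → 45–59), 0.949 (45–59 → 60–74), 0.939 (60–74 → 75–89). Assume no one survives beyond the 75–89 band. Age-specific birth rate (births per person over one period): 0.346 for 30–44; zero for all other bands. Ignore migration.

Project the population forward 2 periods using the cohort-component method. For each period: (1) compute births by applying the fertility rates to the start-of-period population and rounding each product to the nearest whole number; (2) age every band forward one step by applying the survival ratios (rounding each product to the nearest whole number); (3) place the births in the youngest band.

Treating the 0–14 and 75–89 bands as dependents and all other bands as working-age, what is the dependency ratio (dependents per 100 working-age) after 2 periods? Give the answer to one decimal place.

[period 1]
Births: 8950 × 0.346 = 3097
15–29: 7100 × 0.96 = 6816
30–44: 7450 × 0.958 = 7137
45–59: 8950 × 0.928 = 8306
60–74: 9700 × 0.949 = 9205
75–89: 7850 × 0.939 = 7371
Giving 3097 / 6816 / 7137 / 8306 / 9205 / 7371.
[period 2]
Births: 7137 × 0.346 = 2469
15–29: 3097 × 0.96 = 2973
30–44: 6816 × 0.958 = 6530
45–59: 7137 × 0.928 = 6623
60–74: 8306 × 0.949 = 7882
75–89: 9205 × 0.939 = 8643
Giving 2469 / 2973 / 6530 / 6623 / 7882 / 8643.
Dependents (band 0–14 + band 75–89) = 2469 + 8643 = 11112; working-age = 24008; ratio = 11112/24008 × 100 = 46.3

46.3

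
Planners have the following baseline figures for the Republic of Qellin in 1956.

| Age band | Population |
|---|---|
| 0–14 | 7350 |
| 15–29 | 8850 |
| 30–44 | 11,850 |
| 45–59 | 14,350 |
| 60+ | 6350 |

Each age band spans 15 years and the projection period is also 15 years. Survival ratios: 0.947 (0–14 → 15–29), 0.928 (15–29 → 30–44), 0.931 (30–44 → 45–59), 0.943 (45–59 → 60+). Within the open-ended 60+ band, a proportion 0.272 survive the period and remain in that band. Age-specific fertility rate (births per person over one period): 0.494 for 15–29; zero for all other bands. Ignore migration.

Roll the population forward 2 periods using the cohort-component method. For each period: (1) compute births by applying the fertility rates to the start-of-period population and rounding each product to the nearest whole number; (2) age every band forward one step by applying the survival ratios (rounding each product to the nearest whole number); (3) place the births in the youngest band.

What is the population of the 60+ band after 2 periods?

14553

After projecting period 1:
Births: 8850 * 0.494 = 4372
15–29: 7350 * 0.947 = 6960
30–44: 8850 * 0.928 = 8213
45–59: 11850 * 0.931 = 11032
60+: 14350 * 0.943 + 6350 * 0.272 = 13532 + 1727 = 15259
Population now: 0–14=4372, 15–29=6960, 30–44=8213, 45–59=11032, 60+=15259
After projecting period 2:
Births: 6960 * 0.494 = 3438
15–29: 4372 * 0.947 = 4140
30–44: 6960 * 0.928 = 6459
45–59: 8213 * 0.931 = 7646
60+: 11032 * 0.943 + 15259 * 0.272 = 10403 + 4150 = 14553
Population now: 0–14=3438, 15–29=4140, 30–44=6459, 45–59=7646, 60+=14553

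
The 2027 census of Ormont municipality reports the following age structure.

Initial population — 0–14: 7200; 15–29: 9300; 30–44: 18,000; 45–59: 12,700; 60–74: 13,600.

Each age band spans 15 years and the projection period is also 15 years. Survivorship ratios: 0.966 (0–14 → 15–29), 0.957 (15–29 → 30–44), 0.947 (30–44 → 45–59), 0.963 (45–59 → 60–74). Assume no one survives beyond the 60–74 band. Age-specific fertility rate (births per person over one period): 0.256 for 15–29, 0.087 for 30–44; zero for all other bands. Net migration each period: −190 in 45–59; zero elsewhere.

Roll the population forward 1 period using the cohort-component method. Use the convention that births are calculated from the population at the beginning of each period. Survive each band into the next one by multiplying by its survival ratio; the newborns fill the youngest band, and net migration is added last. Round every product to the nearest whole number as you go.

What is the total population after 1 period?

48888

Period 1.
Births: 9300 * 0.256 = 2381  |  18000 * 0.087 = 1566 → 3947
15–29: 7200 * 0.966 = 6955
30–44: 9300 * 0.957 = 8900
45–59: 18000 * 0.947 = 17046
60–74: 12700 * 0.963 = 12230
Net migration: 45–59 − 190 → 16856
End of period: [3947, 6955, 8900, 16856, 12230]
Total after period 1: 3947 + 6955 + 8900 + 16856 + 12230 = 48888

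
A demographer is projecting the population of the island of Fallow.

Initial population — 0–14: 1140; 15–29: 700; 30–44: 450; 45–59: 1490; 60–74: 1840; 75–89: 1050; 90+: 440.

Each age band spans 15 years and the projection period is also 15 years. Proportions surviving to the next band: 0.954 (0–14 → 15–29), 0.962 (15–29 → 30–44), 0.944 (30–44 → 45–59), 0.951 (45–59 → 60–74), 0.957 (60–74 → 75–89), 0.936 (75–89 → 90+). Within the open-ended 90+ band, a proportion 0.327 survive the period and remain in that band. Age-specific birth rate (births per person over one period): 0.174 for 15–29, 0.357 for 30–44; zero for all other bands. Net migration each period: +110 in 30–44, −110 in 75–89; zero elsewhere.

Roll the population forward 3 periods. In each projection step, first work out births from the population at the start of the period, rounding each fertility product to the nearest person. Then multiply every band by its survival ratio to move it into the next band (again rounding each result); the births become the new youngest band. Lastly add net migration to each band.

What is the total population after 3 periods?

— Period 1 —
Births: 700 × 0.174 = 122, 450 × 0.357 = 161 ⇒ total 283
15–29: 1140 × 0.954 = 1088
30–44: 700 × 0.962 = 673
45–59: 450 × 0.944 = 425
60–74: 1490 × 0.951 = 1417
75–89: 1840 × 0.957 = 1761
90+: 1050 × 0.936 + 440 × 0.327 = 983 + 144 = 1127
Net migration: 30–44 + 110 → 783; 75–89 − 110 → 1651
Population now: 0–14=283, 15–29=1088, 30–44=783, 45–59=425, 60–74=1417, 75–89=1651, 90+=1127
— Period 2 —
Births: 1088 × 0.174 = 189, 783 × 0.357 = 280 ⇒ total 469
15–29: 283 × 0.954 = 270
30–44: 1088 × 0.962 = 1047
45–59: 783 × 0.944 = 739
60–74: 425 × 0.951 = 404
75–89: 1417 × 0.957 = 1356
90+: 1651 × 0.936 + 1127 × 0.327 = 1545 + 369 = 1914
Net migration: 30–44 + 110 → 1157; 75–89 − 110 → 1246
Population now: 0–14=469, 15–29=270, 30–44=1157, 45–59=739, 60–74=404, 75–89=1246, 90+=1914
— Period 3 —
Births: 270 × 0.174 = 47, 1157 × 0.357 = 413 ⇒ total 460
15–29: 469 × 0.954 = 447
30–44: 270 × 0.962 = 260
45–59: 1157 × 0.944 = 1092
60–74: 739 × 0.951 = 703
75–89: 404 × 0.957 = 387
90+: 1246 × 0.936 + 1914 × 0.327 = 1166 + 626 = 1792
Net migration: 30–44 + 110 → 370; 75–89 − 110 → 277
Population now: 0–14=460, 15–29=447, 30–44=370, 45–59=1092, 60–74=703, 75–89=277, 90+=1792
Total after period 3: 460 + 447 + 370 + 1092 + 703 + 277 + 1792 = 5141

5141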